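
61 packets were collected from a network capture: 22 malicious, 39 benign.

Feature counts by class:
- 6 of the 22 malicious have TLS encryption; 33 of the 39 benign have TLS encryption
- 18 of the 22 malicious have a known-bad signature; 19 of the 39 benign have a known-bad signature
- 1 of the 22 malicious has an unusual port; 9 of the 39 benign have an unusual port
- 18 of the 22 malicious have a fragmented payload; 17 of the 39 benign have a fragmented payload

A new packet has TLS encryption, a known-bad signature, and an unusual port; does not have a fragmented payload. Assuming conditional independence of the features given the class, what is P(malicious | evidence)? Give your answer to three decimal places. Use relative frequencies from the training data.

0.019

malicious: (22/61) × (6/22) × (18/22) × (1/22) × (4/22) ≈ 0.000665098
benign: (39/61) × (33/39) × (19/39) × (9/39) × (22/39) ≈ 0.0343091
P(malicious | x) = 0.000665098 / 0.034974198 ≈ 0.019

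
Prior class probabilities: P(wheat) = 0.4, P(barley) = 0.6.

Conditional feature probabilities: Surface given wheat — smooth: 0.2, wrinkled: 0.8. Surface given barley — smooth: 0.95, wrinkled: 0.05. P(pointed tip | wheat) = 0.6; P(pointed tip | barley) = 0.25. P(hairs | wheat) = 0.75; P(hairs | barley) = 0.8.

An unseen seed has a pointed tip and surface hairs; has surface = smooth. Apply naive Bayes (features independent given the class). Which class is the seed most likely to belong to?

barley

wheat: 0.4 × 0.2 × 0.6 × 0.75 = 0.036
barley: 0.6 × 0.95 × 0.25 × 0.8 = 0.114
Highest score → barley.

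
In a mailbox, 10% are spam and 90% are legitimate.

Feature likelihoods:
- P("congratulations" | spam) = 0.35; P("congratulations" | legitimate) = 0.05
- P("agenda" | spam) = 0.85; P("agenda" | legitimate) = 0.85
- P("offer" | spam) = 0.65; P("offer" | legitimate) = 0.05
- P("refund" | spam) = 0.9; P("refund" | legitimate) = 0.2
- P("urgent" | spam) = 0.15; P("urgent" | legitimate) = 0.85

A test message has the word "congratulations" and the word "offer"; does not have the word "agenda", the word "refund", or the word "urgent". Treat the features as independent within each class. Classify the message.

spam: 0.1 × 0.35 × (1−0.85) × 0.65 × (1−0.9) × (1−0.15) = 0.0002900625
legitimate: 0.9 × 0.05 × (1−0.85) × 0.05 × (1−0.2) × (1−0.85) = 0.0000405
Highest score → spam.

spam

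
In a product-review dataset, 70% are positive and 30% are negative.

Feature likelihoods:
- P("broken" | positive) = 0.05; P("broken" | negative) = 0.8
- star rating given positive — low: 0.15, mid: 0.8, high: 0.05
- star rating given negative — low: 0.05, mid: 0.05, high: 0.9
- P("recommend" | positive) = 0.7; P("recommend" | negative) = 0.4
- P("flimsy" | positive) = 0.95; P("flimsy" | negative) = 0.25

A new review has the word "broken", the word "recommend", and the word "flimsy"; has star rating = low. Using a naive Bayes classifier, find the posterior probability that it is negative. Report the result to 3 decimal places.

positive: 0.7 × 0.05 × 0.15 × 0.7 × 0.95 = 0.00349125
negative: 0.3 × 0.8 × 0.05 × 0.4 × 0.25 = 0.0012
P(negative | x) = 0.0012 / 0.00469125 ≈ 0.256

0.256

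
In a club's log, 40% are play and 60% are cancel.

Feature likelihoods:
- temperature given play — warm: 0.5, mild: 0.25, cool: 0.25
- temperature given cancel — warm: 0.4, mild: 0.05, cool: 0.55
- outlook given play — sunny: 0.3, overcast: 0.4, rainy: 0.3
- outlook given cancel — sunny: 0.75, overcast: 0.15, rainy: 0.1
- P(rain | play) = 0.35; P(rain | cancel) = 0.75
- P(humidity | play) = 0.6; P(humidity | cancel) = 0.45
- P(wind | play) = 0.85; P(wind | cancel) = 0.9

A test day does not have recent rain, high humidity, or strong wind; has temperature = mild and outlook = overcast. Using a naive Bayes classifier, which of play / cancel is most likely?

play: 0.4 × 0.25 × 0.4 × (1−0.35) × (1−0.6) × (1−0.85) = 0.00156
cancel: 0.6 × 0.05 × 0.15 × (1−0.75) × (1−0.45) × (1−0.9) = 0.000061875
Highest score → play.

play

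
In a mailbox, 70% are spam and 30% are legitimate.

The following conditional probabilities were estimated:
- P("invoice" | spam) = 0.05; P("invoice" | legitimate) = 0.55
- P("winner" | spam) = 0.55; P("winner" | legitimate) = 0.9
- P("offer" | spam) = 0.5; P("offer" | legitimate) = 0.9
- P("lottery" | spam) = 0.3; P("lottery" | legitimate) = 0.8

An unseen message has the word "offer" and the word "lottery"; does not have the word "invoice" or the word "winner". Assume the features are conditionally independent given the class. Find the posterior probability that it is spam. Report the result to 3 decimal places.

spam: 0.7 × (1−0.05) × (1−0.55) × 0.5 × 0.3 = 0.0448875
legitimate: 0.3 × (1−0.55) × (1−0.9) × 0.9 × 0.8 = 0.00972
P(spam | x) = 0.0448875 / 0.0546075 ≈ 0.822

0.822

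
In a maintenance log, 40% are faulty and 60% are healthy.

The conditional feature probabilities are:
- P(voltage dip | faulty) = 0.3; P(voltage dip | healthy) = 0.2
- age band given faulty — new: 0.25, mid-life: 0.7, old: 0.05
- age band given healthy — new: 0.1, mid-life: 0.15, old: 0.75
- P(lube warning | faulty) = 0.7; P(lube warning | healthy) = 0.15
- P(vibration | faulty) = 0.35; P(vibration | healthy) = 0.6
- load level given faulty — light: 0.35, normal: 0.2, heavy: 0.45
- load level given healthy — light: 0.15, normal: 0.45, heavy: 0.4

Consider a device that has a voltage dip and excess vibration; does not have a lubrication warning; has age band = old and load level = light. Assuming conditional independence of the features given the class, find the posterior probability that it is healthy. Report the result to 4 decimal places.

0.9690

faulty: 0.4 × 0.3 × 0.05 × (1−0.7) × 0.35 × 0.35 = 0.0002205
healthy: 0.6 × 0.2 × 0.75 × (1−0.15) × 0.6 × 0.15 = 0.006885
P(healthy | x) = 0.006885 / 0.0071055 ≈ 0.9690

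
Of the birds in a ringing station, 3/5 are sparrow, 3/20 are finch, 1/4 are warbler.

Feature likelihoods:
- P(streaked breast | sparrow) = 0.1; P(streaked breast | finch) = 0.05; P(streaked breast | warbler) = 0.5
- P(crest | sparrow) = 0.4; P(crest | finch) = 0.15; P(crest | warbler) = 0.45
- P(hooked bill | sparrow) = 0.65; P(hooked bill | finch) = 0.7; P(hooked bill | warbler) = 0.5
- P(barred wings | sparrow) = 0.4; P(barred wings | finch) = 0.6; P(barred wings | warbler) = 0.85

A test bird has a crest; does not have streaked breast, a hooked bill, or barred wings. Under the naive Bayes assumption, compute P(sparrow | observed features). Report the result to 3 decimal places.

0.870

sparrow: 0.6 × (1−0.1) × 0.4 × (1−0.65) × (1−0.4) = 0.04536
finch: 0.15 × (1−0.05) × 0.15 × (1−0.7) × (1−0.6) = 0.002565
warbler: 0.25 × (1−0.5) × 0.45 × (1−0.5) × (1−0.85) = 0.00421875
P(sparrow | x) = 0.04536 / 0.05214375 ≈ 0.870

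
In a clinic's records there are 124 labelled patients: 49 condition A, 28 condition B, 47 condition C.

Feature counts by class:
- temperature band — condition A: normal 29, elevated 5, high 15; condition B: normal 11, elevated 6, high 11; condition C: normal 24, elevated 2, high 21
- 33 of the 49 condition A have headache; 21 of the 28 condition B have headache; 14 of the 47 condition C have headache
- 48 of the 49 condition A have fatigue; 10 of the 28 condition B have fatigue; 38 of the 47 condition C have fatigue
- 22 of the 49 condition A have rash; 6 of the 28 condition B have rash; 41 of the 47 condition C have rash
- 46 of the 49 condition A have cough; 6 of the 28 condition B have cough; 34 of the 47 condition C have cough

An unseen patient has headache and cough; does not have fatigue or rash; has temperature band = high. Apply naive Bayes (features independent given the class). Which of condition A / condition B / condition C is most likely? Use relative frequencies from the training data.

condition B

condition A: (49/124) × (15/49) × (33/49) × (1/49) × (27/49) × (46/49) ≈ 0.000860044
condition B: (28/124) × (11/28) × (21/28) × (18/28) × (22/28) × (6/28) ≈ 0.0072012
condition C: (47/124) × (21/47) × (14/47) × (9/47) × (6/47) × (34/47) ≈ 0.000892086
Highest score → condition B.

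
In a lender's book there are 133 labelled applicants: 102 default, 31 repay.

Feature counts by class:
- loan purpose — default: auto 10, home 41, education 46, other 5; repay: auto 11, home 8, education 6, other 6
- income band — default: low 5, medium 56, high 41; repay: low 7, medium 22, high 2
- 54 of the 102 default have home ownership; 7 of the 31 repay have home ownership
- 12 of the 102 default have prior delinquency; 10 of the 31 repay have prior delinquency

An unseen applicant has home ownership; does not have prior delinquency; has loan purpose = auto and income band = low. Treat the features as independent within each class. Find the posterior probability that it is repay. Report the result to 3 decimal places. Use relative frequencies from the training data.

0.624

default: (102/133) × (10/102) × (5/102) × (54/102) × (90/102) ≈ 0.00172169
repay: (31/133) × (11/31) × (7/31) × (7/31) × (21/31) ≈ 0.00285674
P(repay | x) = 0.00285674 / 0.00457843 ≈ 0.624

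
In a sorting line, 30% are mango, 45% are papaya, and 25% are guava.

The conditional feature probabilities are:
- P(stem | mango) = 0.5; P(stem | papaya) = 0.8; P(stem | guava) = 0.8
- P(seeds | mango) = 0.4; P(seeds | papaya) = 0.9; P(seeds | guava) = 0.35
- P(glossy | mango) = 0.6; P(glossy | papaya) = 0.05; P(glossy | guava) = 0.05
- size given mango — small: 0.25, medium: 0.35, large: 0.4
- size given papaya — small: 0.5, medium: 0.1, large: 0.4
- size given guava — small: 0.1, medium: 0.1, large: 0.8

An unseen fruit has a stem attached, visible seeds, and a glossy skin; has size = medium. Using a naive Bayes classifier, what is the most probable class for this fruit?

mango: 0.3 × 0.5 × 0.4 × 0.6 × 0.35 = 0.0126
papaya: 0.45 × 0.8 × 0.9 × 0.05 × 0.1 = 0.00162
guava: 0.25 × 0.8 × 0.35 × 0.05 × 0.1 = 0.00035
Highest score → mango.

mango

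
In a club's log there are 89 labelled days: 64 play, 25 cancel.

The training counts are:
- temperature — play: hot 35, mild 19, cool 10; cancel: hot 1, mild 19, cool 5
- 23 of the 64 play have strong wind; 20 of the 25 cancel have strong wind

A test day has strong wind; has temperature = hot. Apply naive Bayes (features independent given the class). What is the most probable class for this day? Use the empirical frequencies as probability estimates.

play: (64/89) × (35/64) × (23/64) ≈ 0.141327
cancel: (25/89) × (1/25) × (20/25) ≈ 0.00898876
Highest score → play.

play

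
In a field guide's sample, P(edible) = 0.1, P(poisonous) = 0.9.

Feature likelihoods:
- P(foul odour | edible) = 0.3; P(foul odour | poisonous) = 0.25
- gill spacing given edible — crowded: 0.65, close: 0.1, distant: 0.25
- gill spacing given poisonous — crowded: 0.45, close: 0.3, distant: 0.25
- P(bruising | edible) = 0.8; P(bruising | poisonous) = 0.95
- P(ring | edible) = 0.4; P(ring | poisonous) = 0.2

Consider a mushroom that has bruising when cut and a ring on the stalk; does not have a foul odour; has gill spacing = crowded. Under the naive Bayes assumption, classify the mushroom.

poisonous

edible: 0.1 × (1−0.3) × 0.65 × 0.8 × 0.4 = 0.01456
poisonous: 0.9 × (1−0.25) × 0.45 × 0.95 × 0.2 = 0.0577125
Highest score → poisonous.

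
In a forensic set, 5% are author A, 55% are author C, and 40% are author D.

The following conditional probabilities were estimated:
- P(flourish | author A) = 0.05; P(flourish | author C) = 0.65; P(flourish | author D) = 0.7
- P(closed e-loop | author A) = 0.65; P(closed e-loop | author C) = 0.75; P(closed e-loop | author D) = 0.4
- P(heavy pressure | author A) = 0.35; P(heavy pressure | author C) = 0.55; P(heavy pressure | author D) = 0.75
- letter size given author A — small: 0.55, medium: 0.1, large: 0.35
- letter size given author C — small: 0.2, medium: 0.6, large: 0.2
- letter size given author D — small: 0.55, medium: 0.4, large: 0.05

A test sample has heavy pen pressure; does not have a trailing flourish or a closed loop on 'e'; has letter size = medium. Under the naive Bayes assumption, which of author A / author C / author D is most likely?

author D

author A: 0.05 × (1−0.05) × (1−0.65) × 0.35 × 0.1 = 0.000581875
author C: 0.55 × (1−0.65) × (1−0.75) × 0.55 × 0.6 = 0.01588125
author D: 0.4 × (1−0.7) × (1−0.4) × 0.75 × 0.4 = 0.0216
Highest score → author D.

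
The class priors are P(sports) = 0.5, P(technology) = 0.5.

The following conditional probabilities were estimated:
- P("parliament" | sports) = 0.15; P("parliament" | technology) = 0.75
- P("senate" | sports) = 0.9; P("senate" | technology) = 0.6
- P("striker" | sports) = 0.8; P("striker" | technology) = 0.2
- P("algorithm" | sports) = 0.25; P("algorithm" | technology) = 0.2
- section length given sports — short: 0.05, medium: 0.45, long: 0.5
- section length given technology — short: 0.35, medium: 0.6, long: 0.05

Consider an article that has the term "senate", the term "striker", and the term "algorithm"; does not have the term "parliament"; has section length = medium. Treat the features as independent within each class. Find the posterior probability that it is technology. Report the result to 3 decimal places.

0.050

sports: 0.5 × (1−0.15) × 0.9 × 0.8 × 0.25 × 0.45 = 0.034425
technology: 0.5 × (1−0.75) × 0.6 × 0.2 × 0.2 × 0.6 = 0.0018
P(technology | x) = 0.0018 / 0.036225 ≈ 0.050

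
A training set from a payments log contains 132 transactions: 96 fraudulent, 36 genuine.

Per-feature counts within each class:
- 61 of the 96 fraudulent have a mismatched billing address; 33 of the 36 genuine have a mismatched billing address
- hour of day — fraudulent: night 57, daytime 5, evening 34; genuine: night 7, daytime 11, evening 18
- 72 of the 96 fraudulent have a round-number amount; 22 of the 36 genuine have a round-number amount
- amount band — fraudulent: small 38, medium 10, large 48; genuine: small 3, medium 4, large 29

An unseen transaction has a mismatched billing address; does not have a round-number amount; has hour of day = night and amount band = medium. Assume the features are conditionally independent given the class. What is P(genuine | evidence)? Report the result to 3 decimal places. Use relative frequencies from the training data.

0.227

fraudulent: (96/132) × (61/96) × (57/96) × (24/96) × (10/96) ≈ 0.00714543
genuine: (36/132) × (33/36) × (7/36) × (14/36) × (4/36) ≈ 0.00210048
P(genuine | x) = 0.00210048 / 0.00924591 ≈ 0.227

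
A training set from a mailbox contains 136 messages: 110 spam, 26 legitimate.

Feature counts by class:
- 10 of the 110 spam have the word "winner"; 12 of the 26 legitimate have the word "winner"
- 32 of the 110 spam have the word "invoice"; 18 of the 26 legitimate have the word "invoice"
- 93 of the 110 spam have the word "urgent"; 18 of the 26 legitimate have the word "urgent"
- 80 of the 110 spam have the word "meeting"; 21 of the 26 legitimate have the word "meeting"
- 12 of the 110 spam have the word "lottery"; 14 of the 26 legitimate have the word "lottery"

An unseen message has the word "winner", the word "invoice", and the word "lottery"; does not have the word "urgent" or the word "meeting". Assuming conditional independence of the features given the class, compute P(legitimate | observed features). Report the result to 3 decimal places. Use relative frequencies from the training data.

spam: (110/136) × (10/110) × (32/110) × (17/110) × (30/110) × (12/110) ≈ 0.0000983539
legitimate: (26/136) × (12/26) × (18/26) × (8/26) × (5/26) × (14/26) ≈ 0.0019463
P(legitimate | x) = 0.0019463 / 0.0020446539 ≈ 0.952

0.952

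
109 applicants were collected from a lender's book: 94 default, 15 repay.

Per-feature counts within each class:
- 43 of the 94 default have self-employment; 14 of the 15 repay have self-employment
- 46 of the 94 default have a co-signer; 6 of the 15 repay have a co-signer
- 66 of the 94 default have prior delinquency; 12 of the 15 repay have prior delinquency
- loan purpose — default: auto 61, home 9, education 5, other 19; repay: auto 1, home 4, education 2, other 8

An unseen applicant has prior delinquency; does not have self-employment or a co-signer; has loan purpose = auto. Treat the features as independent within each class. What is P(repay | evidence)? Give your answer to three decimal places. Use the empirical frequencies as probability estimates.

0.003

default: (94/109) × (51/94) × (48/94) × (66/94) × (61/94) ≈ 0.108862
repay: (15/109) × (1/15) × (9/15) × (12/15) × (1/15) ≈ 0.000293578
P(repay | x) = 0.000293578 / 0.109155578 ≈ 0.003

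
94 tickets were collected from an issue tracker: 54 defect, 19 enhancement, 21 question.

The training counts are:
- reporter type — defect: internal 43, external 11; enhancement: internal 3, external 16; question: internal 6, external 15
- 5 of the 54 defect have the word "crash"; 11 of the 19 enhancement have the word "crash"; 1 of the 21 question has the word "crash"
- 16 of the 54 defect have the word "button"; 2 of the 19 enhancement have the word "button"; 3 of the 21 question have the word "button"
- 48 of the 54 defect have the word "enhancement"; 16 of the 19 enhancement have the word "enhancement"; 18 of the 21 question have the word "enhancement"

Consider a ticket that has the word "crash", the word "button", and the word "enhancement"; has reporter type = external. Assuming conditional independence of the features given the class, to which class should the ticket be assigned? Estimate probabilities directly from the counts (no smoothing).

defect: (54/94) × (11/54) × (5/54) × (16/54) × (48/54) ≈ 0.00285374
enhancement: (19/94) × (16/19) × (11/19) × (2/19) × (16/19) ≈ 0.00873522
question: (21/94) × (15/21) × (1/21) × (3/21) × (18/21) ≈ 0.000930463
Highest score → enhancement.

enhancement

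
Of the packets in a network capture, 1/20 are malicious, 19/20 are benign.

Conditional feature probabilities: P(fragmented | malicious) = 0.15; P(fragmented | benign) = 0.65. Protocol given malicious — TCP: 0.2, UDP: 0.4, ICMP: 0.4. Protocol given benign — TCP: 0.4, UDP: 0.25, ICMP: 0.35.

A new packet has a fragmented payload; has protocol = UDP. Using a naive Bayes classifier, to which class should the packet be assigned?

malicious: 0.05 × 0.15 × 0.4 = 0.003
benign: 0.95 × 0.65 × 0.25 = 0.154375
Highest score → benign.

benign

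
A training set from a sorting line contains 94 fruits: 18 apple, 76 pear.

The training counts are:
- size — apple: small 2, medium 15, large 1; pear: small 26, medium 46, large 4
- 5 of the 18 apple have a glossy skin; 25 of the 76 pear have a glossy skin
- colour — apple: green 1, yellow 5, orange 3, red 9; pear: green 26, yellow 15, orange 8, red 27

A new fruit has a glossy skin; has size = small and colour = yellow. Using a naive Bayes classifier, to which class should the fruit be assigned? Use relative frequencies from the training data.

apple: (18/94) × (2/18) × (5/18) × (5/18) ≈ 0.00164171
pear: (76/94) × (26/76) × (25/76) × (15/76) ≈ 0.0179577
Highest score → pear.

pear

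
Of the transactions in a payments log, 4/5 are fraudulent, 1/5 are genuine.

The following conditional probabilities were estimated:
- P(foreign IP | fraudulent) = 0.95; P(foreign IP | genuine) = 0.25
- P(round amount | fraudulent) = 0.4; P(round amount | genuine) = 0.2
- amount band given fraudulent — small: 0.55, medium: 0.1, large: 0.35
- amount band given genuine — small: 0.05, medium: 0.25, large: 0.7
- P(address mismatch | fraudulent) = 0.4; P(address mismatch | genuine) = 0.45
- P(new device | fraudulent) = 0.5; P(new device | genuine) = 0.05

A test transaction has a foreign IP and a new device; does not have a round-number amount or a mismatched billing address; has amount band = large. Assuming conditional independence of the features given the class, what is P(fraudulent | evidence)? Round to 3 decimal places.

0.984

fraudulent: 0.8 × 0.95 × (1−0.4) × 0.35 × (1−0.4) × 0.5 = 0.04788
genuine: 0.2 × 0.25 × (1−0.2) × 0.7 × (1−0.45) × 0.05 = 0.00077
P(fraudulent | x) = 0.04788 / 0.04865 ≈ 0.984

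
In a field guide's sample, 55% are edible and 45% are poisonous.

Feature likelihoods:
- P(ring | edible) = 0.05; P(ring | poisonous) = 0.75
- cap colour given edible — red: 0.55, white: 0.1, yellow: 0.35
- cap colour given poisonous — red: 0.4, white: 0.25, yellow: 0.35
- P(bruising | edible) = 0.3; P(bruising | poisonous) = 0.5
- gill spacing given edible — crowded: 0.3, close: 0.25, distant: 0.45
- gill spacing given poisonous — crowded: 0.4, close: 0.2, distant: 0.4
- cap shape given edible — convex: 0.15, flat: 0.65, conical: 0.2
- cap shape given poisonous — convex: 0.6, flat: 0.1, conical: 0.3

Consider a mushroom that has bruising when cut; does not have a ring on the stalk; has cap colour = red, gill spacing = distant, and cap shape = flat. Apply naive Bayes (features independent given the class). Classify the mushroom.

edible: 0.55 × (1−0.05) × 0.55 × 0.3 × 0.45 × 0.65 = 0.02521715625
poisonous: 0.45 × (1−0.75) × 0.4 × 0.5 × 0.4 × 0.1 = 0.0009
Highest score → edible.

edible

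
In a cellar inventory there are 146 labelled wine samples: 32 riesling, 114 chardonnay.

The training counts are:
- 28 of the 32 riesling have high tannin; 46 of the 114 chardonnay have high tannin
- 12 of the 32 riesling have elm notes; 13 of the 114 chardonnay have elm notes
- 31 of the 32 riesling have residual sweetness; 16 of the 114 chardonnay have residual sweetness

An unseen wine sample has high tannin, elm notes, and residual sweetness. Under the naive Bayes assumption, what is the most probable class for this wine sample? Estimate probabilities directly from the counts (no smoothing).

riesling: (32/146) × (28/32) × (12/32) × (31/32) ≈ 0.0696704
chardonnay: (114/146) × (46/114) × (13/114) × (16/114) ≈ 0.00504265
Highest score → riesling.

riesling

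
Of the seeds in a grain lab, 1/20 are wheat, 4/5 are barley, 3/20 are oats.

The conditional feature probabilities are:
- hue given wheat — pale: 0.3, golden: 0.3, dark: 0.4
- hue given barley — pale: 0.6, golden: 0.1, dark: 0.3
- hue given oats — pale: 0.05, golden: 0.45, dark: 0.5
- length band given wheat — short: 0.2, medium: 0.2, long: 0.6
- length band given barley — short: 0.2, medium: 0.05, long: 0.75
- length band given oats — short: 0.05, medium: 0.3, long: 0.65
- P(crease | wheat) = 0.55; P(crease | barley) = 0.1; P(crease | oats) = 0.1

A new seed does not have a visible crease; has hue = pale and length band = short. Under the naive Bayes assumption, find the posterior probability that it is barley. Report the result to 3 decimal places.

wheat: 0.05 × 0.3 × 0.2 × (1−0.55) = 0.00135
barley: 0.8 × 0.6 × 0.2 × (1−0.1) = 0.0864
oats: 0.15 × 0.05 × 0.05 × (1−0.1) = 0.0003375
P(barley | x) = 0.0864 / 0.0880875 ≈ 0.981

0.981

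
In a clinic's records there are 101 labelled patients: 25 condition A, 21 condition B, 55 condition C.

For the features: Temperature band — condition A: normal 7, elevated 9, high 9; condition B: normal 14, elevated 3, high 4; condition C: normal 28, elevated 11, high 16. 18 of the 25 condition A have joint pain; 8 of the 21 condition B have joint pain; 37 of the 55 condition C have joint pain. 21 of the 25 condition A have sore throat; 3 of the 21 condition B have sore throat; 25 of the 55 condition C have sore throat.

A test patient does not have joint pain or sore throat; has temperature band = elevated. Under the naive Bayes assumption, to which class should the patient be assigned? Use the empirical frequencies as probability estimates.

condition C

condition A: (25/101) × (9/25) × (7/25) × (4/25) ≈ 0.00399208
condition B: (21/101) × (3/21) × (13/21) × (18/21) ≈ 0.0157608
condition C: (55/101) × (11/55) × (18/55) × (30/55) ≈ 0.0194419
Highest score → condition C.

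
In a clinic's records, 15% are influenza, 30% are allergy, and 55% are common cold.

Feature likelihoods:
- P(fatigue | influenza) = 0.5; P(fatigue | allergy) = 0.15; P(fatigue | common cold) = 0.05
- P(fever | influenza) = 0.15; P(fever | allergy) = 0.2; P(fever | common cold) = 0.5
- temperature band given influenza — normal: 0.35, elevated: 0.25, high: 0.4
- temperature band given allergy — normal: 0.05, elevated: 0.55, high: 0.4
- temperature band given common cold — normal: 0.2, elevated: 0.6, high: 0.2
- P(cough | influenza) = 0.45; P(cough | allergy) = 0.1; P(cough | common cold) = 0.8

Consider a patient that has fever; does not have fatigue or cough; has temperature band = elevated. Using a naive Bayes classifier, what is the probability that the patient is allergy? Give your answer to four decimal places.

0.4342

influenza: 0.15 × (1−0.5) × 0.15 × 0.25 × (1−0.45) = 0.001546875
allergy: 0.3 × (1−0.15) × 0.2 × 0.55 × (1−0.1) = 0.025245
common cold: 0.55 × (1−0.05) × 0.5 × 0.6 × (1−0.8) = 0.03135
P(allergy | x) = 0.025245 / 0.058141875 ≈ 0.4342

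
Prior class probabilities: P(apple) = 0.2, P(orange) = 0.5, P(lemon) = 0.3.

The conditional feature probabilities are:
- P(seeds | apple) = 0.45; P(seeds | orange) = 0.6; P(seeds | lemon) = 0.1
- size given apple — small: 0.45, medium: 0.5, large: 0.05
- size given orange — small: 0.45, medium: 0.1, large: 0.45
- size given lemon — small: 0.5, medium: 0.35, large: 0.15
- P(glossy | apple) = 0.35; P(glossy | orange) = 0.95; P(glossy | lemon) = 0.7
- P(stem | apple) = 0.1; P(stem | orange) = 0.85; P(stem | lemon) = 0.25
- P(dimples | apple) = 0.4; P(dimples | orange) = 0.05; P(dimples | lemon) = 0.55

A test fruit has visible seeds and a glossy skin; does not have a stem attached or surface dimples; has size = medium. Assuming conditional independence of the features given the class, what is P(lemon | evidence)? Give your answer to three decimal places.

0.165

apple: 0.2 × 0.45 × 0.5 × 0.35 × (1−0.1) × (1−0.4) = 0.008505
orange: 0.5 × 0.6 × 0.1 × 0.95 × (1−0.85) × (1−0.05) = 0.00406125
lemon: 0.3 × 0.1 × 0.35 × 0.7 × (1−0.25) × (1−0.55) = 0.002480625
P(lemon | x) = 0.002480625 / 0.015046875 ≈ 0.165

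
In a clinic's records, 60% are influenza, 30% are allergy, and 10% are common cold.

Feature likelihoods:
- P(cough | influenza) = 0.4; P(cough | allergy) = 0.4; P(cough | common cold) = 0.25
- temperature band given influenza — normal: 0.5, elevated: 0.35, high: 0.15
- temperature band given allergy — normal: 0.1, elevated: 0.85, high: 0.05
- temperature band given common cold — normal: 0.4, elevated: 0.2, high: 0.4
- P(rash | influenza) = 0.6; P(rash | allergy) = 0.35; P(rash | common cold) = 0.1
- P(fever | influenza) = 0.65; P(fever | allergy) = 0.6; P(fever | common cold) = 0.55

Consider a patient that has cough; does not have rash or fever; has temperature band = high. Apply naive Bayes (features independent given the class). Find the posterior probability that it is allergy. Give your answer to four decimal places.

0.1465

influenza: 0.6 × 0.4 × 0.15 × (1−0.6) × (1−0.65) = 0.00504
allergy: 0.3 × 0.4 × 0.05 × (1−0.35) × (1−0.6) = 0.00156
common cold: 0.1 × 0.25 × 0.4 × (1−0.1) × (1−0.55) = 0.00405
P(allergy | x) = 0.00156 / 0.01065 ≈ 0.1465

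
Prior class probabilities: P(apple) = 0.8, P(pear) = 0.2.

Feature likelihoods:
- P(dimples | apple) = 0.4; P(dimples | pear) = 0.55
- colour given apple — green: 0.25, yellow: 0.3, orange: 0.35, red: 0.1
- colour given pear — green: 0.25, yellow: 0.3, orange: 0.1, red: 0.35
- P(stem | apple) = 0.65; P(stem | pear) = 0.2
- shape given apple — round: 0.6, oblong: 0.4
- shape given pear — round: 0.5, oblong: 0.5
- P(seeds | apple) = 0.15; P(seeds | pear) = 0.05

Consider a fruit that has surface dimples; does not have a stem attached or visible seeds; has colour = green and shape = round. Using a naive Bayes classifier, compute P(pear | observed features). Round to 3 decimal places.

apple: 0.8 × 0.4 × 0.25 × (1−0.65) × 0.6 × (1−0.15) = 0.01428
pear: 0.2 × 0.55 × 0.25 × (1−0.2) × 0.5 × (1−0.05) = 0.01045
P(pear | x) = 0.01045 / 0.02473 ≈ 0.423

0.423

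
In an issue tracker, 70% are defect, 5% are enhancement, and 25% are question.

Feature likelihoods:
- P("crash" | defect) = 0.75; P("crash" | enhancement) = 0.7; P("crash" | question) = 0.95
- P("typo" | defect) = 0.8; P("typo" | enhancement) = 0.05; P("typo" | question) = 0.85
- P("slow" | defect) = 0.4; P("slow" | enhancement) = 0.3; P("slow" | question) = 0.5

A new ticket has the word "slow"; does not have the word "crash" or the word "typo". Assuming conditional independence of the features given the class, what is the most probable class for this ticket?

defect

defect: 0.7 × (1−0.75) × (1−0.8) × 0.4 = 0.014
enhancement: 0.05 × (1−0.7) × (1−0.05) × 0.3 = 0.004275
question: 0.25 × (1−0.95) × (1−0.85) × 0.5 = 0.0009375
Highest score → defect.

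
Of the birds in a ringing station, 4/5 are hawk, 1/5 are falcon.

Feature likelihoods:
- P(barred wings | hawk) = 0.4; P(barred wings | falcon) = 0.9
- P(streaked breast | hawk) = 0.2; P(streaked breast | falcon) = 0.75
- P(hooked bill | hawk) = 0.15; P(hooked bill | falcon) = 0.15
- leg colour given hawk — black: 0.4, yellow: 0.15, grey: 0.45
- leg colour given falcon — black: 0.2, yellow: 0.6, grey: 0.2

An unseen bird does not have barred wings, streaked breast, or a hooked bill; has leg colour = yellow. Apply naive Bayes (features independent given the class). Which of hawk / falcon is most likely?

hawk: 0.8 × (1−0.4) × (1−0.2) × (1−0.15) × 0.15 = 0.04896
falcon: 0.2 × (1−0.9) × (1−0.75) × (1−0.15) × 0.6 = 0.00255
Highest score → hawk.

hawk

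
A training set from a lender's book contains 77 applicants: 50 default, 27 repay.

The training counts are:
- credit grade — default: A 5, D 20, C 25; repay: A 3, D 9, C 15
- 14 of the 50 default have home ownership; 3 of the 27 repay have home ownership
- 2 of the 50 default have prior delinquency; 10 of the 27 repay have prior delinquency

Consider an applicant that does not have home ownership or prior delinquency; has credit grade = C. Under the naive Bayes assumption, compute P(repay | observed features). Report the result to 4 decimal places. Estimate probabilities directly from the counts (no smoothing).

default: (50/77) × (25/50) × (36/50) × (48/50) ≈ 0.224416
repay: (27/77) × (15/27) × (24/27) × (17/27) ≈ 0.109027
P(repay | x) = 0.109027 / 0.333443 ≈ 0.3270

0.3270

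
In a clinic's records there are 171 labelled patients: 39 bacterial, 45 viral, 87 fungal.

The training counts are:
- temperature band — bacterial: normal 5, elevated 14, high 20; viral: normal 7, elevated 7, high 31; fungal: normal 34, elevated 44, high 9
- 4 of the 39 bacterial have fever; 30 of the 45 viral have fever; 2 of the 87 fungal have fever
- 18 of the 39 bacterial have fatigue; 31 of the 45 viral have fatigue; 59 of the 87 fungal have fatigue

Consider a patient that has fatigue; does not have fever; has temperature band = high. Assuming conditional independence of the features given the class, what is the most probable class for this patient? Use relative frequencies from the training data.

bacterial: (39/171) × (20/39) × (35/39) × (18/39) ≈ 0.0484446
viral: (45/171) × (31/45) × (15/45) × (31/45) ≈ 0.0416288
fungal: (87/171) × (9/87) × (85/87) × (59/87) ≈ 0.0348722
Highest score → bacterial.

bacterial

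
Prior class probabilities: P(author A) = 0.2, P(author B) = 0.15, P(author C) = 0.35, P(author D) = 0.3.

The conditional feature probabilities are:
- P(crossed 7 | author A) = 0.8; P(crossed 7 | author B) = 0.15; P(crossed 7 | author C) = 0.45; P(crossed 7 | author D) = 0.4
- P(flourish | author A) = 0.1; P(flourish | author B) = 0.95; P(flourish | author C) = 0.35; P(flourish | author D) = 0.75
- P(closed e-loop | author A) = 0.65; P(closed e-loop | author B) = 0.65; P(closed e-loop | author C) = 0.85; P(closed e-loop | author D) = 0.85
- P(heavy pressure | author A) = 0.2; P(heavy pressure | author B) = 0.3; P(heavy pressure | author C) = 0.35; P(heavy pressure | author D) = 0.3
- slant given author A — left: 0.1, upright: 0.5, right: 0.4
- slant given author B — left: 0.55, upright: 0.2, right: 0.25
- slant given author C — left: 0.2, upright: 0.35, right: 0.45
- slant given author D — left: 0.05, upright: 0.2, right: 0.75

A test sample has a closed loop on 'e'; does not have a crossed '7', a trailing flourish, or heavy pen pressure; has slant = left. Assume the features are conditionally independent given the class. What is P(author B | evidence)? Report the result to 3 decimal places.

0.086

author A: 0.2 × (1−0.8) × (1−0.1) × 0.65 × (1−0.2) × 0.1 = 0.001872
author B: 0.15 × (1−0.15) × (1−0.95) × 0.65 × (1−0.3) × 0.55 = 0.00159534375
author C: 0.35 × (1−0.45) × (1−0.35) × 0.85 × (1−0.35) × 0.2 = 0.0138263125
author D: 0.3 × (1−0.4) × (1−0.75) × 0.85 × (1−0.3) × 0.05 = 0.00133875
P(author B | x) = 0.00159534375 / 0.01863240625 ≈ 0.086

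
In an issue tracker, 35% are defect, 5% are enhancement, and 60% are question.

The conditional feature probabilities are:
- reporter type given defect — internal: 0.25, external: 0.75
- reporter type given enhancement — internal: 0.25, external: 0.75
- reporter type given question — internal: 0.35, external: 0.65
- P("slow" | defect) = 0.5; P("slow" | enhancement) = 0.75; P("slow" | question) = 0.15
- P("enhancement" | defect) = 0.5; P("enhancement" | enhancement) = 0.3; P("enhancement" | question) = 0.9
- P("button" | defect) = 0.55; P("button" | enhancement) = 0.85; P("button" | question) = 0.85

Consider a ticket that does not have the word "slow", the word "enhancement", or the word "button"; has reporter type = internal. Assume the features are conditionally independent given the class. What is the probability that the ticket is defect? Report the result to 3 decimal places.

0.766

defect: 0.35 × 0.25 × (1−0.5) × (1−0.5) × (1−0.55) = 0.00984375
enhancement: 0.05 × 0.25 × (1−0.75) × (1−0.3) × (1−0.85) = 0.000328125
question: 0.6 × 0.35 × (1−0.15) × (1−0.9) × (1−0.85) = 0.0026775
P(defect | x) = 0.00984375 / 0.012849375 ≈ 0.766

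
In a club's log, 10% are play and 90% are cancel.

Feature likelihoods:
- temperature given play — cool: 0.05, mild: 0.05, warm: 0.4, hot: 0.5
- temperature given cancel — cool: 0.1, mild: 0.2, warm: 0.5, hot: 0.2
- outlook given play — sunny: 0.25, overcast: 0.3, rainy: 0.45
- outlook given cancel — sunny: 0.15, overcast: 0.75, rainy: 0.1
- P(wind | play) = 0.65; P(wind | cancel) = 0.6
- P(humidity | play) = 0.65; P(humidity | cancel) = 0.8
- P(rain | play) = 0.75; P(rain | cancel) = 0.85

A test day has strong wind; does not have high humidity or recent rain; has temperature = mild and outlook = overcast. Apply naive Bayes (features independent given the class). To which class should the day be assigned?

play: 0.1 × 0.05 × 0.3 × 0.65 × (1−0.65) × (1−0.75) = 0.0000853125
cancel: 0.9 × 0.2 × 0.75 × 0.6 × (1−0.8) × (1−0.85) = 0.00243
Highest score → cancel.

cancel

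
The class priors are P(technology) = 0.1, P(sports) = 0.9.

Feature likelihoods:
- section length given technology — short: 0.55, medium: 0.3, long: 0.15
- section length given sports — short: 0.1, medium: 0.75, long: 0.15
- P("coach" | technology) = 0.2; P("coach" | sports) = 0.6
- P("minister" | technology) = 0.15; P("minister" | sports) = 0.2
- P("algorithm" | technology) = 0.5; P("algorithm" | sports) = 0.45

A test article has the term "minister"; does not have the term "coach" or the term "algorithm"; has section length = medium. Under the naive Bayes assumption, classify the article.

sports

technology: 0.1 × 0.3 × (1−0.2) × 0.15 × (1−0.5) = 0.0018
sports: 0.9 × 0.75 × (1−0.6) × 0.2 × (1−0.45) = 0.0297
Highest score → sports.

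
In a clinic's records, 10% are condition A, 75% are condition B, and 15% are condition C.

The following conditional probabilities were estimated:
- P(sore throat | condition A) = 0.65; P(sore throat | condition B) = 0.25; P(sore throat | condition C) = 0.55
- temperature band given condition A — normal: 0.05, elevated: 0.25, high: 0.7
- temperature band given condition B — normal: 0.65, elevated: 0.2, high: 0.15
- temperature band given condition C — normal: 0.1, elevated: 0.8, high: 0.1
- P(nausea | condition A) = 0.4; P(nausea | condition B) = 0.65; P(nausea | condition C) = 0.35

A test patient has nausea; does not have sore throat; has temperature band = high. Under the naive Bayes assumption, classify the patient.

condition B

condition A: 0.1 × (1−0.65) × 0.7 × 0.4 = 0.0098
condition B: 0.75 × (1−0.25) × 0.15 × 0.65 = 0.05484375
condition C: 0.15 × (1−0.55) × 0.1 × 0.35 = 0.0023625
Highest score → condition B.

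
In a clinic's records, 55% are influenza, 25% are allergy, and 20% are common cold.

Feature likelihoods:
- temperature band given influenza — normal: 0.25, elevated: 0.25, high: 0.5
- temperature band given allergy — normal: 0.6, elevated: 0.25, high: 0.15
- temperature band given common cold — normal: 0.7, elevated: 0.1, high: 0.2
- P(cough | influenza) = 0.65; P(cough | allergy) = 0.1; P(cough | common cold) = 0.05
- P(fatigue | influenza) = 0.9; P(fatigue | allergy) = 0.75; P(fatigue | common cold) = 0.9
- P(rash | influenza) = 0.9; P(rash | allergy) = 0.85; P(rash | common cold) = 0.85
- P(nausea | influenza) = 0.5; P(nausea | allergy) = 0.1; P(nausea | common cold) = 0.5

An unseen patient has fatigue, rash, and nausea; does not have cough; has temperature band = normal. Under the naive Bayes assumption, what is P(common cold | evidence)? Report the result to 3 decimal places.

influenza: 0.55 × 0.25 × (1−0.65) × 0.9 × 0.9 × 0.5 = 0.019490625
allergy: 0.25 × 0.6 × (1−0.1) × 0.75 × 0.85 × 0.1 = 0.00860625
common cold: 0.2 × 0.7 × (1−0.05) × 0.9 × 0.85 × 0.5 = 0.0508725
P(common cold | x) = 0.0508725 / 0.078969375 ≈ 0.644

0.644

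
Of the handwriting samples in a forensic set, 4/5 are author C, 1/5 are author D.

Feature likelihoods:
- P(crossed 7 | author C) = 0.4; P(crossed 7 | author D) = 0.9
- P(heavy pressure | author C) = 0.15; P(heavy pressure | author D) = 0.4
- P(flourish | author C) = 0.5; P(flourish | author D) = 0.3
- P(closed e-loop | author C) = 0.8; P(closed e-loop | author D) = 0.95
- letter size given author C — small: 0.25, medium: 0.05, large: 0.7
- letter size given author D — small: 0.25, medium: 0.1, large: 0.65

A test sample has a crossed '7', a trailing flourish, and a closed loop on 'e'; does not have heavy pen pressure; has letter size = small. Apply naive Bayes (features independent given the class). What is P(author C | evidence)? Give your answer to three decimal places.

author C: 0.8 × 0.4 × (1−0.15) × 0.5 × 0.8 × 0.25 = 0.0272
author D: 0.2 × 0.9 × (1−0.4) × 0.3 × 0.95 × 0.25 = 0.007695
P(author C | x) = 0.0272 / 0.034895 ≈ 0.779

0.779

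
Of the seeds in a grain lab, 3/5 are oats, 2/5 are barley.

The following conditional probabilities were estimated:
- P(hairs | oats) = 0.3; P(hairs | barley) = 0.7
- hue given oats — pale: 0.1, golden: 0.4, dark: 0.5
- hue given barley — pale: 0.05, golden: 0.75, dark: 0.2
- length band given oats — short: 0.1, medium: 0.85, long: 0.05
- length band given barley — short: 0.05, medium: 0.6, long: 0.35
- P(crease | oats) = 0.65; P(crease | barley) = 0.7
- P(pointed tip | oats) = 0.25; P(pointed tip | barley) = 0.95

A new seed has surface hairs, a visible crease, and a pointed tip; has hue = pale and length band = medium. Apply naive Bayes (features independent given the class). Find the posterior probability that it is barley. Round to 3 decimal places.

oats: 0.6 × 0.3 × 0.1 × 0.85 × 0.65 × 0.25 = 0.00248625
barley: 0.4 × 0.7 × 0.05 × 0.6 × 0.7 × 0.95 = 0.005586
P(barley | x) = 0.005586 / 0.00807225 ≈ 0.692

0.692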